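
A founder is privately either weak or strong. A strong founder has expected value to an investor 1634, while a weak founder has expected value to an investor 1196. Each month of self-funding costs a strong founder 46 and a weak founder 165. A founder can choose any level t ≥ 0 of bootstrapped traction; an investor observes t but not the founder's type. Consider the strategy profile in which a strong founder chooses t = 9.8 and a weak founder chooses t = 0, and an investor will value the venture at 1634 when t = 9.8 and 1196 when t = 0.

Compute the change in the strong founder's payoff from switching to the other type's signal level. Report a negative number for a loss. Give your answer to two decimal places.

Playing t = 9.8 the strong founder receives 1634 − 46 × 9.8 = 1183.2.
Deviating to t = 0 yields 1196 instead.
Gain from deviating: 1196 − 1183.2 = 12.80.
The gain is positive, so the strong type's incentive-compatibility constraint is violated — this profile is not a separating equilibrium.

12.80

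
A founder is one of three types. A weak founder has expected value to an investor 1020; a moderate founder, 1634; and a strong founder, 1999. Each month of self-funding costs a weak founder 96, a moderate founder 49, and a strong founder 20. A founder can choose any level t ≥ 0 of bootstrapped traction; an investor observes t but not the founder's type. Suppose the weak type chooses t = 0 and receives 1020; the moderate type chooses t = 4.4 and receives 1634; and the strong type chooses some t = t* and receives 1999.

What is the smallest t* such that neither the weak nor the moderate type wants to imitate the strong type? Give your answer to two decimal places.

11.85

Weak type (on-path payoff 1020) won't mimic when 1020 ≥ 1999 − 96·t*, i.e. t* ≥ 10.20.
Moderate type (on-path payoff 1634 − 49×4.4 = 1418.4) won't mimic when 1418.4 ≥ 1999 − 49·t*, i.e. t* ≥ 11.85.
Both must hold, so t* = max(10.20, 11.85) = 11.85. The moderate type's constraint binds.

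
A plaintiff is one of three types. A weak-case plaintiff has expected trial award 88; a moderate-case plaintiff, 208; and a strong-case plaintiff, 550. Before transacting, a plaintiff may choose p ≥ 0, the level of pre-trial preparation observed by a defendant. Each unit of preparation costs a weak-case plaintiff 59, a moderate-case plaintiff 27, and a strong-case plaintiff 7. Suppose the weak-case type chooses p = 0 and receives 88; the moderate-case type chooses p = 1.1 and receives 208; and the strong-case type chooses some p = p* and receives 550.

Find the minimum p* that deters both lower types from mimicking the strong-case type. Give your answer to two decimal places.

13.77

Weak-case type (on-path payoff 88) won't mimic when 88 ≥ 550 − 59·p*, i.e. p* ≥ 7.83.
Moderate-case type (on-path payoff 208 − 27×1.1 = 178.3) won't mimic when 178.3 ≥ 550 − 27·p*, i.e. p* ≥ 13.77.
Both must hold, so p* = max(7.83, 13.77) = 13.77. The moderate-case type's constraint binds.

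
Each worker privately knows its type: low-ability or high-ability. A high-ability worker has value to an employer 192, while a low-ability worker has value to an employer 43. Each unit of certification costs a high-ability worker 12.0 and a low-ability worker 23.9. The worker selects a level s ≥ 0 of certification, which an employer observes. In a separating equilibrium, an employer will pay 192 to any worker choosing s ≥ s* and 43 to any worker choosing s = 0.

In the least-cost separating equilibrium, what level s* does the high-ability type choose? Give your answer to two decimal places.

6.23

A low-ability worker choosing s = 0 receives 43.
Imitating at s* instead would pay 192 at cost 23.9·s*, netting 192 − 23.9·s*.
Indifference: 43 = 192 − 23.9·s*, so s* = (192 − 43) / 23.9 ≈ 6.23.
At s* the low-ability type's incentive constraint just binds; the high-ability type strictly prefers s* since its per-unit cost is lower.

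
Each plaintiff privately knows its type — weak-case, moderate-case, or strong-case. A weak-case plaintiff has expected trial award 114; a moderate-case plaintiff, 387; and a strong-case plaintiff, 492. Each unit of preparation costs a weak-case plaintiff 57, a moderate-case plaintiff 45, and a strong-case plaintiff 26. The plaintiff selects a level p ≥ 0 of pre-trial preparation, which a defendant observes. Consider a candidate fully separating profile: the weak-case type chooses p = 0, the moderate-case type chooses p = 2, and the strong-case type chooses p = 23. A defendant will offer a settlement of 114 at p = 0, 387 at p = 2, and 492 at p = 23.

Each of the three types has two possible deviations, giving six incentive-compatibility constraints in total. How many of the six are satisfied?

Weak-case (own payoff 114): to p=2 gives 387 − 57×2 = 273 → profitable ✗; to p=23 gives 492 − 57×23 = -819 → no gain ✓.
Moderate-case (own payoff 387 − 45×2 = 297): to p=0 gives 114 → no gain ✓; to p=23 gives 492 − 45×23 = -543 → no gain ✓.
Strong-case (own payoff 492 − 26×23 = -106): to p=0 gives 114 → profitable ✗; to p=2 gives 387 − 26×2 = 335 → profitable ✗.
3 of the 6 constraints hold; not an equilibrium.

3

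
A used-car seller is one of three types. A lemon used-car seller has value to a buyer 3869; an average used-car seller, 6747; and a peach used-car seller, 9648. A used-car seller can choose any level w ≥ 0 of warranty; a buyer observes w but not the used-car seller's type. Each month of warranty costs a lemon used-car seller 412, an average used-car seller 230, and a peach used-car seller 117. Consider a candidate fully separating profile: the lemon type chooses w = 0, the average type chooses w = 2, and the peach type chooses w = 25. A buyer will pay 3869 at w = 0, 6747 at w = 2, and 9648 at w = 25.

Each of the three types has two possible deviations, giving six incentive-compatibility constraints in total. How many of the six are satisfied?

Average (own payoff 6747 − 230×2 = 6287): to w=0 gives 3869 → no gain ✓; to w=25 gives 9648 − 230×25 = 3898 → no gain ✓.
Peach (own payoff 9648 − 117×25 = 6723): to w=0 gives 3869 → no gain ✓; to w=2 gives 6747 − 117×2 = 6513 → no gain ✓.
Lemon (own payoff 3869): to w=2 gives 6747 − 412×2 = 5923 → profitable ✗; to w=25 gives 9648 − 412×25 = -652 → no gain ✓.
5 of the 6 constraints hold; not an equilibrium.

5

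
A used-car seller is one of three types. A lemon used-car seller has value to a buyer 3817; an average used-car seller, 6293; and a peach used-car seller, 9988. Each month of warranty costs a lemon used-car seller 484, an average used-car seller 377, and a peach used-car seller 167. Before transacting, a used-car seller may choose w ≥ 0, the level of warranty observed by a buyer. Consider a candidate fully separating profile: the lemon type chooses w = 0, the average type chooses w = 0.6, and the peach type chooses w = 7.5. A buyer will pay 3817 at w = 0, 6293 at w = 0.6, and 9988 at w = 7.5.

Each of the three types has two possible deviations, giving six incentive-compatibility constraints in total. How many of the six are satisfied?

Peach (own payoff 9988 − 167×7.5 = 8735.5): to w=0 gives 3817 → no gain ✓; to w=0.6 gives 6293 − 167×0.6 = 6192.8 → no gain ✓.
Lemon (own payoff 3817): to w=0.6 gives 6293 − 484×0.6 = 6002.6 → profitable ✗; to w=7.5 gives 9988 − 484×7.5 = 6358 → profitable ✗.
Average (own payoff 6293 − 377×0.6 = 6066.8): to w=0 gives 3817 → no gain ✓; to w=7.5 gives 9988 − 377×7.5 = 7160.5 → profitable ✗.
3 of the 6 constraints hold; not an equilibrium.

3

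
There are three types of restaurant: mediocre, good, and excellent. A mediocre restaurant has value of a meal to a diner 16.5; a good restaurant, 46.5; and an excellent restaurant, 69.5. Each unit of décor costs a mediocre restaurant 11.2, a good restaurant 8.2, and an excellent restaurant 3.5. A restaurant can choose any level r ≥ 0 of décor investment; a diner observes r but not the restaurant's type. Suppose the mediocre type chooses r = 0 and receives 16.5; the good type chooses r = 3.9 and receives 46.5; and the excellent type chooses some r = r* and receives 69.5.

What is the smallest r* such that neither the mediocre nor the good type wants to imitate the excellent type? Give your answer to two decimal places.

6.70

Mediocre type (on-path payoff 16.5) won't mimic when 16.5 ≥ 69.5 − 11.2·r*, i.e. r* ≥ 4.73.
Good type (on-path payoff 46.5 − 8.2×3.9 = 14.52) won't mimic when 14.52 ≥ 69.5 − 8.2·r*, i.e. r* ≥ 6.70.
Both must hold, so r* = max(4.73, 6.70) = 6.70. The good type's constraint binds.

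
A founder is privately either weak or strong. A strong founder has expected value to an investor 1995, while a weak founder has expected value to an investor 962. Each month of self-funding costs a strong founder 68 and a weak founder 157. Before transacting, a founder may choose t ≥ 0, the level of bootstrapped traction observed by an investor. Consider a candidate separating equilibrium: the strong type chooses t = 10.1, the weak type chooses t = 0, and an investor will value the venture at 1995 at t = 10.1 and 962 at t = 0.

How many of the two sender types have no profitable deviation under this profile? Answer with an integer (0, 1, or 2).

2

Strong type: signal → 1995 − 68 × 10.1 = 1308.2; deviate to 0 → 962. IC holds (1308.2 ≥ 962).
Weak type: stay at 0 → 962; mimic → 1995 − 157 × 10.1 = 409.3. IC holds (962 ≥ 409.3).
2 of 2 constraints hold, so this is a separating equilibrium.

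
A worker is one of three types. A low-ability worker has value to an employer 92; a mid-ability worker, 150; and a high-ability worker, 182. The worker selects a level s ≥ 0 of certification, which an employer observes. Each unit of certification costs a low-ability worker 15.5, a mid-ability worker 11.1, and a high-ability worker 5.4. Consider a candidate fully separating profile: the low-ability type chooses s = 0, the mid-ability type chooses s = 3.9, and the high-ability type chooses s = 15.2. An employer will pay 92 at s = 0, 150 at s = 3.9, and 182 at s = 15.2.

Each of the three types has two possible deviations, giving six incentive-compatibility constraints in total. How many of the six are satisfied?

Low-ability (own payoff 92): to s=3.9 gives 150 − 15.5×3.9 = 89.55 → no gain ✓; to s=15.2 gives 182 − 15.5×15.2 = -53.6 → no gain ✓.
Mid-ability (own payoff 150 − 11.1×3.9 = 106.71): to s=0 gives 92 → no gain ✓; to s=15.2 gives 182 − 11.1×15.2 = 13.28 → no gain ✓.
High-ability (own payoff 182 − 5.4×15.2 = 99.92): to s=0 gives 92 → no gain ✓; to s=3.9 gives 150 − 5.4×3.9 = 128.94 → profitable ✗.
5 of the 6 constraints hold; not an equilibrium.

5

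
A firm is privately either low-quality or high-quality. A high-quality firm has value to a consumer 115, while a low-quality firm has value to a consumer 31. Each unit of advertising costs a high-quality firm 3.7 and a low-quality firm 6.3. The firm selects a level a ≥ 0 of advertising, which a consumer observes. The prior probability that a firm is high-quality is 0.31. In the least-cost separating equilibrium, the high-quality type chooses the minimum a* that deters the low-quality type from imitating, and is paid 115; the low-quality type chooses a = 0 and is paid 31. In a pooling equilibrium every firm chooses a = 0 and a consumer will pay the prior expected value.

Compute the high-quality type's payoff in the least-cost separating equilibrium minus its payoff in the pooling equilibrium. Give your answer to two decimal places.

8.63

Least-cost separating signal: a* solves 31 = 115 − 6.3·a*, so a* = (115 − 31)/6.3 ≈ 13.3333.
High-quality type's separating payoff: 115 − 3.7 × a* = 115 − 3.7 × (115 − 31)/6.3 = 115 − 310.8/6.3 ≈ 65.6667.
Pooling payoff: 0.31 × 115 + 0.69 × 31 = 57.04.
Difference: 65.6667 − 57.04 = 8.6267, i.e. 8.63 to two decimal places.
The high-quality type prefers to separate.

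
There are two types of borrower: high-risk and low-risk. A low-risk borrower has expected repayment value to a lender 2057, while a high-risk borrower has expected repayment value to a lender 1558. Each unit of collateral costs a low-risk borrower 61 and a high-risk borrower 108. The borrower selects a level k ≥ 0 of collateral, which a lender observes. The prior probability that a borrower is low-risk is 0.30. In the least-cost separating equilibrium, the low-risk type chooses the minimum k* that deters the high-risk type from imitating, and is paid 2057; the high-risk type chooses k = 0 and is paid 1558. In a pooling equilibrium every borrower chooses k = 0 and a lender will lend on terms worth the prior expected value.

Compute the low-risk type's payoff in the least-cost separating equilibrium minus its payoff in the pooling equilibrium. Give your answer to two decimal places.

Least-cost separating signal: k* solves 1558 = 2057 − 108·k*, so k* = (2057 − 1558)/108 ≈ 4.6204.
Low-risk type's separating payoff: 2057 − 61 × k* = 2057 − 61 × (2057 − 1558)/108 = 2057 − 30439/108 ≈ 1775.1574.
Pooling payoff: 0.30 × 2057 + 0.70 × 1558 = 1707.7.
Difference: 1775.1574 − 1707.7 = 67.4574, i.e. 67.46 to two decimal places.
The low-risk type prefers to separate.

67.46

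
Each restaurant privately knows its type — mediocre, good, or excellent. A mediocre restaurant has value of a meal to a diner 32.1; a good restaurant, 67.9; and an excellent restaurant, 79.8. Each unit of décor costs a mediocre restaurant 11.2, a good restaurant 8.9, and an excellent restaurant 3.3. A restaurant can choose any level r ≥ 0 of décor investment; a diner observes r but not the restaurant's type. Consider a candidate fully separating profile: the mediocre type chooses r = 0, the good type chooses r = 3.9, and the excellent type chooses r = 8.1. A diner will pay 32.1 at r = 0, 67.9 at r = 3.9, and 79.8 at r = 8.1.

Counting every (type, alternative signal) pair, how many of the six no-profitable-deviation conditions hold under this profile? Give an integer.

5

Excellent (own payoff 79.8 − 3.3×8.1 = 53.07): to r=0 gives 32.1 → no gain ✓; to r=3.9 gives 67.9 − 3.3×3.9 = 55.03 → profitable ✗.
Mediocre (own payoff 32.1): to r=3.9 gives 67.9 − 11.2×3.9 = 24.22 → no gain ✓; to r=8.1 gives 79.8 − 11.2×8.1 = -10.92 → no gain ✓.
Good (own payoff 67.9 − 8.9×3.9 = 33.19): to r=0 gives 32.1 → no gain ✓; to r=8.1 gives 79.8 − 8.9×8.1 = 7.71 → no gain ✓.
5 of the 6 constraints hold; not an equilibrium.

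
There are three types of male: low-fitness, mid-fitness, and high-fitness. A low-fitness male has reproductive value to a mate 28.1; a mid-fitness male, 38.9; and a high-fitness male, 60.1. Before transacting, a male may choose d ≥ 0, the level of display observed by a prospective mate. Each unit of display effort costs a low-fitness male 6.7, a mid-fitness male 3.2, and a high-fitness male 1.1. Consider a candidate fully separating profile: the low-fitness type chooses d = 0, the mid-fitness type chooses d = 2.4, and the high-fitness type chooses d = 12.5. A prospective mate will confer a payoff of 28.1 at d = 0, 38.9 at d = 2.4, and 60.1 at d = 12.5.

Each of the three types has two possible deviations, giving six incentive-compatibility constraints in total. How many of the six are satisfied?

Low-fitness (own payoff 28.1): to d=2.4 gives 38.9 − 6.7×2.4 = 22.82 → no gain ✓; to d=12.5 gives 60.1 − 6.7×12.5 = -23.65 → no gain ✓.
Mid-fitness (own payoff 38.9 − 3.2×2.4 = 31.22): to d=0 gives 28.1 → no gain ✓; to d=12.5 gives 60.1 − 3.2×12.5 = 20.1 → no gain ✓.
High-fitness (own payoff 60.1 − 1.1×12.5 = 46.35): to d=0 gives 28.1 → no gain ✓; to d=2.4 gives 38.9 − 1.1×2.4 = 36.26 → no gain ✓.
6 of the 6 constraints hold; this profile is a separating equilibrium.

6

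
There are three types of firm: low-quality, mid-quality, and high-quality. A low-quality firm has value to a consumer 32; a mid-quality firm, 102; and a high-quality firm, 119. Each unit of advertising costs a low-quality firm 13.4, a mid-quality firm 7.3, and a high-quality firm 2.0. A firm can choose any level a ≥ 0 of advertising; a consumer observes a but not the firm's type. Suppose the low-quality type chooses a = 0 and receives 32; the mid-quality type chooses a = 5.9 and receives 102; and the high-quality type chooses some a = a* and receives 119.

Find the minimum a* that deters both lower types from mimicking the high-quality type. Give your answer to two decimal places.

8.23

Low-quality type (on-path payoff 32) won't mimic when 32 ≥ 119 − 13.4·a*, i.e. a* ≥ 6.49.
Mid-quality type (on-path payoff 102 − 7.3×5.9 = 58.93) won't mimic when 58.93 ≥ 119 − 7.3·a*, i.e. a* ≥ 8.23.
Both must hold, so a* = max(6.49, 8.23) = 8.23. The mid-quality type's constraint binds.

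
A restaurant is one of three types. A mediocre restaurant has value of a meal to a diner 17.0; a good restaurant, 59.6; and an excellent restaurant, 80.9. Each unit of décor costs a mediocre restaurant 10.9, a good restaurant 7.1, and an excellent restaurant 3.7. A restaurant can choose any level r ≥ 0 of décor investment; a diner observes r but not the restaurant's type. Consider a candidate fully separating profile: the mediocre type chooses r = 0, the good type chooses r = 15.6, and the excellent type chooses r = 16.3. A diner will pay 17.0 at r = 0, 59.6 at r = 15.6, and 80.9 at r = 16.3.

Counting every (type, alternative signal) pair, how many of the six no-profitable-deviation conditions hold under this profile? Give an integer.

Excellent (own payoff 80.9 − 3.7×16.3 = 20.59): to r=0 gives 17.0 → no gain ✓; to r=15.6 gives 59.6 − 3.7×15.6 = 1.88 → no gain ✓.
Mediocre (own payoff 17.0): to r=15.6 gives 59.6 − 10.9×15.6 = -110.44 → no gain ✓; to r=16.3 gives 80.9 − 10.9×16.3 = -96.77 → no gain ✓.
Good (own payoff 59.6 − 7.1×15.6 = -51.16): to r=0 gives 17.0 → profitable ✗; to r=16.3 gives 80.9 − 7.1×16.3 = -34.83 → profitable ✗.
4 of the 6 constraints hold; not an equilibrium.

4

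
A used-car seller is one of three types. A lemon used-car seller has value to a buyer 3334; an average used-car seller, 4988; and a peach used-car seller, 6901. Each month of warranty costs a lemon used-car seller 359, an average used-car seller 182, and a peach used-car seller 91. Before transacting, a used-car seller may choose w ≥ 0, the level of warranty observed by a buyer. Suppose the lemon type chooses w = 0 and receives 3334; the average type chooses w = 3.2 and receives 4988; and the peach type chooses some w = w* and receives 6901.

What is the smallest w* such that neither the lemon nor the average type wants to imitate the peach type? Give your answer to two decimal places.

13.71

Average type (on-path payoff 4988 − 182×3.2 = 4405.6) won't mimic when 4405.6 ≥ 6901 − 182·w*, i.e. w* ≥ 13.71.
Lemon type (on-path payoff 3334) won't mimic when 3334 ≥ 6901 − 359·w*, i.e. w* ≥ 9.94.
Both must hold, so w* = max(9.94, 13.71) = 13.71. The average type's constraint binds.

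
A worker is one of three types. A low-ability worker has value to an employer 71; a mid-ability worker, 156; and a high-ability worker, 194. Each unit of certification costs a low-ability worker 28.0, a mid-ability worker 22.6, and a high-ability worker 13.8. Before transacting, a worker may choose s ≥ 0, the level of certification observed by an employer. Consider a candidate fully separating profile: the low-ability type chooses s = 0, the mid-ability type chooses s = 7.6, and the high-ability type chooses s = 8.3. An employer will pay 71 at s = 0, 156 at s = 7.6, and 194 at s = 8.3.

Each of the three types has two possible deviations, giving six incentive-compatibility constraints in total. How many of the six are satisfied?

High-ability (own payoff 194 − 13.8×8.3 = 79.46): to s=0 gives 71 → no gain ✓; to s=7.6 gives 156 − 13.8×7.6 = 51.12 → no gain ✓.
Low-ability (own payoff 71): to s=7.6 gives 156 − 28.0×7.6 = -56.8 → no gain ✓; to s=8.3 gives 194 − 28.0×8.3 = -38.4 → no gain ✓.
Mid-ability (own payoff 156 − 22.6×7.6 = -15.76): to s=0 gives 71 → profitable ✗; to s=8.3 gives 194 − 22.6×8.3 = 6.42 → profitable ✗.
4 of the 6 constraints hold; not an equilibrium.

4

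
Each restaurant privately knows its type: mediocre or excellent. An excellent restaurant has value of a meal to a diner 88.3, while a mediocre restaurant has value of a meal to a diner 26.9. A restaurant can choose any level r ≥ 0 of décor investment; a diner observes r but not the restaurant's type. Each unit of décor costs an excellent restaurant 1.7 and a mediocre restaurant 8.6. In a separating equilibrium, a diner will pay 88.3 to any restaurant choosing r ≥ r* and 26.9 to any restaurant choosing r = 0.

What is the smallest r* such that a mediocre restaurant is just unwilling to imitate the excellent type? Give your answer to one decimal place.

A mediocre restaurant choosing r = 0 receives 26.9.
Imitating at r* instead would pay 88.3 at cost 8.6·r*, netting 88.3 − 8.6·r*.
Indifference: 26.9 = 88.3 − 8.6·r*, so r* = (88.3 − 26.9) / 8.6 ≈ 7.1.
At r* the mediocre type's incentive constraint just binds; the excellent type strictly prefers r* since its per-unit cost is lower.

7.1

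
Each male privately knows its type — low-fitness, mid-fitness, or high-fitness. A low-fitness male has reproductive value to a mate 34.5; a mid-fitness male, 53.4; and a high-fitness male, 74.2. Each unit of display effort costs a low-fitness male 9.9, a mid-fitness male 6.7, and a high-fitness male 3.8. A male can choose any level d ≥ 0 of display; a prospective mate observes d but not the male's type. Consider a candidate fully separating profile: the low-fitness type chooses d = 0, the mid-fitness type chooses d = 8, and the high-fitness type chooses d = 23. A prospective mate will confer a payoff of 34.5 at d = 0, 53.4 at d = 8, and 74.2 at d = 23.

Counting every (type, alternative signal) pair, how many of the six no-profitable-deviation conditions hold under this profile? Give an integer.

Low-fitness (own payoff 34.5): to d=8 gives 53.4 − 9.9×8 = -25.8 → no gain ✓; to d=23 gives 74.2 − 9.9×23 = -153.5 → no gain ✓.
Mid-fitness (own payoff 53.4 − 6.7×8 = -0.2): to d=0 gives 34.5 → profitable ✗; to d=23 gives 74.2 − 6.7×23 = -79.9 → no gain ✓.
High-fitness (own payoff 74.2 − 3.8×23 = -13.2): to d=0 gives 34.5 → profitable ✗; to d=8 gives 53.4 − 3.8×8 = 23 → profitable ✗.
3 of the 6 constraints hold; not an equilibrium.

3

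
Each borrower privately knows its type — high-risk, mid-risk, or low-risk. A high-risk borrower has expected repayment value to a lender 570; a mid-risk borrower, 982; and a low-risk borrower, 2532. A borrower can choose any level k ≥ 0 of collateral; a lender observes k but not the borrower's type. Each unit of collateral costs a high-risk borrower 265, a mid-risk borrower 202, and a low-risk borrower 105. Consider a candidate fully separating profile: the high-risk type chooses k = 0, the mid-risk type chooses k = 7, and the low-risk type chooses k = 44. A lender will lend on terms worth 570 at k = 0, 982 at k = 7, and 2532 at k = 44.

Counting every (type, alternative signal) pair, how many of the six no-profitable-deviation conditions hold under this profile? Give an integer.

Low-risk (own payoff 2532 − 105×44 = -2088): to k=0 gives 570 → profitable ✗; to k=7 gives 982 − 105×7 = 247 → profitable ✗.
High-risk (own payoff 570): to k=7 gives 982 − 265×7 = -873 → no gain ✓; to k=44 gives 2532 − 265×44 = -9128 → no gain ✓.
Mid-risk (own payoff 982 − 202×7 = -432): to k=0 gives 570 → profitable ✗; to k=44 gives 2532 − 202×44 = -6356 → no gain ✓.
3 of the 6 constraints hold; not an equilibrium.

3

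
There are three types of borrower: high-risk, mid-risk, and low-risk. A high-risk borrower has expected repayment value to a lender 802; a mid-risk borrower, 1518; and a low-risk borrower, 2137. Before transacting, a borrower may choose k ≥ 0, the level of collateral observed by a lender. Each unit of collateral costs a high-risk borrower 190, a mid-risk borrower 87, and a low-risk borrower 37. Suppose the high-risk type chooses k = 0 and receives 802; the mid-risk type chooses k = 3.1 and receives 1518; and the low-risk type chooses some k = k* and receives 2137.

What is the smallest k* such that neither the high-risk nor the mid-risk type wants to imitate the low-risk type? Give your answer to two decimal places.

10.21

High-risk type (on-path payoff 802) won't mimic when 802 ≥ 2137 − 190·k*, i.e. k* ≥ 7.03.
Mid-risk type (on-path payoff 1518 − 87×3.1 = 1248.3) won't mimic when 1248.3 ≥ 2137 − 87·k*, i.e. k* ≥ 10.21.
Both must hold, so k* = max(7.03, 10.21) = 10.21. The mid-risk type's constraint binds.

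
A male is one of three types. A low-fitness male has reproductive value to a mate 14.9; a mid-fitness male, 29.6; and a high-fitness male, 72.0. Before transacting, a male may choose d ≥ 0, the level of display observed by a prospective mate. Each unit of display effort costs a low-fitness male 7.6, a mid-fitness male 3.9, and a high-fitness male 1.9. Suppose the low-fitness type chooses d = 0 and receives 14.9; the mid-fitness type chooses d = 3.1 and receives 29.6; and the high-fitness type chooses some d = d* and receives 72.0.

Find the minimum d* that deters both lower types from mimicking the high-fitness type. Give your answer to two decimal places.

13.97

Mid-fitness type (on-path payoff 29.6 − 3.9×3.1 = 17.51) won't mimic when 17.51 ≥ 72.0 − 3.9·d*, i.e. d* ≥ 13.97.
Low-fitness type (on-path payoff 14.9) won't mimic when 14.9 ≥ 72.0 − 7.6·d*, i.e. d* ≥ 7.51.
Both must hold, so d* = max(7.51, 13.97) = 13.97. The mid-fitness type's constraint binds.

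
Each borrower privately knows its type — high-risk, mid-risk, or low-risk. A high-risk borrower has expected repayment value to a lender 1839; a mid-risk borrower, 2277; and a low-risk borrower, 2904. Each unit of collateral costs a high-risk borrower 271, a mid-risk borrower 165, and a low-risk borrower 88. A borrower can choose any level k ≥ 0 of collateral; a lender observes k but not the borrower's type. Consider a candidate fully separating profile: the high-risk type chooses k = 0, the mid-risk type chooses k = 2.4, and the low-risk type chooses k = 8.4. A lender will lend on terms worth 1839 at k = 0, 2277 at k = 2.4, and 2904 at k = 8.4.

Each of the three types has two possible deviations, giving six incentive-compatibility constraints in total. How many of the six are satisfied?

Mid-risk (own payoff 2277 − 165×2.4 = 1881): to k=0 gives 1839 → no gain ✓; to k=8.4 gives 2904 − 165×8.4 = 1518 → no gain ✓.
High-risk (own payoff 1839): to k=2.4 gives 2277 − 271×2.4 = 1626.6 → no gain ✓; to k=8.4 gives 2904 − 271×8.4 = 627.6 → no gain ✓.
Low-risk (own payoff 2904 − 88×8.4 = 2164.8): to k=0 gives 1839 → no gain ✓; to k=2.4 gives 2277 − 88×2.4 = 2065.8 → no gain ✓.
6 of the 6 constraints hold; this profile is a separating equilibrium.

6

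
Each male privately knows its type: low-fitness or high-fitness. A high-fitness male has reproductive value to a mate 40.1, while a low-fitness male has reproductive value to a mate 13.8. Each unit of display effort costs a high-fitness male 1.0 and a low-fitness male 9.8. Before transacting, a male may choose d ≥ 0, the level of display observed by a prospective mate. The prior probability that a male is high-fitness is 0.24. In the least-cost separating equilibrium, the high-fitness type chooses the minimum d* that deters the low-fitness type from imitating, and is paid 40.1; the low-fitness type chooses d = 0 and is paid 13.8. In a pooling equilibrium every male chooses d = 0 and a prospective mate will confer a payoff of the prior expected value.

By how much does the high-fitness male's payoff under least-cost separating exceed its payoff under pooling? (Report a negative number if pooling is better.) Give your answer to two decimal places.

Least-cost separating signal: d* solves 13.8 = 40.1 − 9.8·d*, so d* = (40.1 − 13.8)/9.8 ≈ 2.6837.
High-fitness type's separating payoff: 40.1 − 1.0 × d* = 40.1 − 1.0 × (40.1 − 13.8)/9.8 = 40.1 − 26.3/9.8 ≈ 37.4163.
Pooling payoff: 0.24 × 40.1 + 0.76 × 13.8 = 20.112.
Difference: 37.4163 − 20.112 = 17.3043, i.e. 17.30 to two decimal places.
The high-fitness type prefers to separate.

17.30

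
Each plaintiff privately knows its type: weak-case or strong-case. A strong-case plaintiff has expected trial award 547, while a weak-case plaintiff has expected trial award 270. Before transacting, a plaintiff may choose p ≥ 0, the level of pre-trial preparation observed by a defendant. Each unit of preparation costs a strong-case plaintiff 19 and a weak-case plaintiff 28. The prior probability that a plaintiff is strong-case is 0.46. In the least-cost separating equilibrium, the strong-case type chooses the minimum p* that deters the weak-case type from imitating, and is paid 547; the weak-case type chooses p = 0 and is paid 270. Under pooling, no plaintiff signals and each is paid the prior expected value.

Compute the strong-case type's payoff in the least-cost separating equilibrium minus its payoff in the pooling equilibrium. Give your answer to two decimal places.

Least-cost separating signal: p* solves 270 = 547 − 28·p*, so p* = (547 − 270)/28 ≈ 9.8929.
Strong-case type's separating payoff: 547 − 19 × p* = 547 − 19 × (547 − 270)/28 = 547 − 5263/28 ≈ 359.0357.
Pooling payoff: 0.46 × 547 + 0.54 × 270 = 397.42.
Difference: 359.0357 − 397.42 = -38.3843, i.e. -38.38 to two decimal places.
The strong-case type would prefer the pooling outcome.

-38.38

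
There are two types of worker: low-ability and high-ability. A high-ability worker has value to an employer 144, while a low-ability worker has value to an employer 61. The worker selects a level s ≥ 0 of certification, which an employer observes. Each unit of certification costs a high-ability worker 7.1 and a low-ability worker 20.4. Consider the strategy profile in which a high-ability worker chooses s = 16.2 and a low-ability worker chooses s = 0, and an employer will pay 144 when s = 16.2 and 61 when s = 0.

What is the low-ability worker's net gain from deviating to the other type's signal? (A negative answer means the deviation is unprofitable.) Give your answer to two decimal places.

Playing s = 0 the low-ability worker receives 61.
Deviating to s = 16.2 brings payment 144 at cost 20.4 × 16.2 = 330.48, netting -186.48.
Gain from deviating: -186.48 − 61 = -247.48.
The gain is negative, so the low-ability type's incentive-compatibility constraint is satisfied.

-247.48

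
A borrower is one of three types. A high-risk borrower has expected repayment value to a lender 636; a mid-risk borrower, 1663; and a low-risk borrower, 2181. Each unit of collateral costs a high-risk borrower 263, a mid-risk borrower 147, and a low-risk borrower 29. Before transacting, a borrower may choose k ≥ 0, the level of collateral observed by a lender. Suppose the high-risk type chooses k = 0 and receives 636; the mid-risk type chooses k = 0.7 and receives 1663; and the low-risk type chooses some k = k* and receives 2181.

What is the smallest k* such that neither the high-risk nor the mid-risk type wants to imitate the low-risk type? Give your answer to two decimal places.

High-risk type (on-path payoff 636) won't mimic when 636 ≥ 2181 − 263·k*, i.e. k* ≥ 5.87.
Mid-risk type (on-path payoff 1663 − 147×0.7 = 1560.1) won't mimic when 1560.1 ≥ 2181 − 147·k*, i.e. k* ≥ 4.22.
Both must hold, so k* = max(5.87, 4.22) = 5.87. The high-risk type's constraint binds.

5.87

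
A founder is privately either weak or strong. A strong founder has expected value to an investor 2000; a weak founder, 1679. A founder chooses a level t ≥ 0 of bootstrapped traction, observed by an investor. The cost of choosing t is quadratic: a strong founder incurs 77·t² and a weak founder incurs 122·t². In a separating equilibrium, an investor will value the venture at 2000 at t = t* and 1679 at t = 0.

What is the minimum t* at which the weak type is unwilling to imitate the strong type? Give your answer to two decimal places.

1.62

The weak type at t = 0 receives 1679; imitating at t* yields 2000 − 122·t*².
Indifference: 1679 = 2000 − 122·t*², so t*² = (2000 − 1679) / 122 ≈ 2.6311.
t* = √2.6311 ≈ 1.62.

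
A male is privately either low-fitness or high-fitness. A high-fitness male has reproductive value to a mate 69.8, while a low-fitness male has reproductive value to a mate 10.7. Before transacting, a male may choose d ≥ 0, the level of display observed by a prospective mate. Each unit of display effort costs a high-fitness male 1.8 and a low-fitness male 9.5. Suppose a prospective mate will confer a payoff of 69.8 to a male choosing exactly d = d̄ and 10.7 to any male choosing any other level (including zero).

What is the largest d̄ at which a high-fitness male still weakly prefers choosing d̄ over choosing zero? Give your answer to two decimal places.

Choosing d̄ yields the high-fitness type 69.8 − 1.8·d̄; choosing zero yields 10.7.
The high-fitness type is indifferent at 69.8 − 1.8·d̄ = 10.7, i.e. d̄ = (69.8 − 10.7) / 1.8 ≈ 32.83.
For any d̄ above 32.83 the high-fitness type would rather pool at zero, so separation collapses.

32.83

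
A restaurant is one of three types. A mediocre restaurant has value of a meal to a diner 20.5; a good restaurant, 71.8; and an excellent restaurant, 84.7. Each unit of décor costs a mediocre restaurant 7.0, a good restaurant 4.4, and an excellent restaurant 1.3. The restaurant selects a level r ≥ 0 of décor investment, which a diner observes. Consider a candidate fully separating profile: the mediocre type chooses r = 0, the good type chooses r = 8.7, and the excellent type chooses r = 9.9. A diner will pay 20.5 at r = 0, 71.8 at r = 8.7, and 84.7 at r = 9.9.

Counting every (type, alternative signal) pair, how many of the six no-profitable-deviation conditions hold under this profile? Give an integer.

5

Excellent (own payoff 84.7 − 1.3×9.9 = 71.83): to r=0 gives 20.5 → no gain ✓; to r=8.7 gives 71.8 − 1.3×8.7 = 60.49 → no gain ✓.
Good (own payoff 71.8 − 4.4×8.7 = 33.52): to r=0 gives 20.5 → no gain ✓; to r=9.9 gives 84.7 − 4.4×9.9 = 41.14 → profitable ✗.
Mediocre (own payoff 20.5): to r=8.7 gives 71.8 − 7.0×8.7 = 10.9 → no gain ✓; to r=9.9 gives 84.7 − 7.0×9.9 = 15.4 → no gain ✓.
5 of the 6 constraints hold; not an equilibrium.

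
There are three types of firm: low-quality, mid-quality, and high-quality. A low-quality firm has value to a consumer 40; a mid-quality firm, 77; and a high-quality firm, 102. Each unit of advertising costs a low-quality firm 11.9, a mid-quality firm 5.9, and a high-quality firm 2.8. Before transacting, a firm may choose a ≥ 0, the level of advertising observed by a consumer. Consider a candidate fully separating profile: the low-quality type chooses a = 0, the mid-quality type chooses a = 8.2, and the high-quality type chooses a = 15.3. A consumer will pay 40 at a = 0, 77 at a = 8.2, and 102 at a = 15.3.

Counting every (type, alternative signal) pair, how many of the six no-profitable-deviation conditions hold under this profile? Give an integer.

5

Mid-quality (own payoff 77 − 5.9×8.2 = 28.62): to a=0 gives 40 → profitable ✗; to a=15.3 gives 102 − 5.9×15.3 = 11.73 → no gain ✓.
High-quality (own payoff 102 − 2.8×15.3 = 59.16): to a=0 gives 40 → no gain ✓; to a=8.2 gives 77 − 2.8×8.2 = 54.04 → no gain ✓.
Low-quality (own payoff 40): to a=8.2 gives 77 − 11.9×8.2 = -20.58 → no gain ✓; to a=15.3 gives 102 − 11.9×15.3 = -80.07 → no gain ✓.
5 of the 6 constraints hold; not an equilibrium.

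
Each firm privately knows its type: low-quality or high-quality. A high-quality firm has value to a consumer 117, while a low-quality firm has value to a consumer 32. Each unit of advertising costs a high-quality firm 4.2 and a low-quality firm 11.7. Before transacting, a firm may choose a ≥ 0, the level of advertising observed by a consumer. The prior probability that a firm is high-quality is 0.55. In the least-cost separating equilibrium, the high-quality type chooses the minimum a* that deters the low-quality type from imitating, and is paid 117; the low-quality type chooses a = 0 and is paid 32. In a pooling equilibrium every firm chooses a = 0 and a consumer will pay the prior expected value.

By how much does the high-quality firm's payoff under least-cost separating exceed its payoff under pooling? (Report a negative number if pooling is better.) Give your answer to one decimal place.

7.7

Least-cost separating signal: a* solves 32 = 117 − 11.7·a*, so a* = (117 − 32)/11.7 ≈ 7.2650.
High-quality type's separating payoff: 117 − 4.2 × a* = 117 − 4.2 × (117 − 32)/11.7 = 117 − 357/11.7 ≈ 86.487.
Pooling payoff: 0.55 × 117 + 0.45 × 32 = 78.75.
Difference: 86.487 − 78.75 = 7.737, i.e. 7.7 to one decimal place.
The high-quality type prefers to separate.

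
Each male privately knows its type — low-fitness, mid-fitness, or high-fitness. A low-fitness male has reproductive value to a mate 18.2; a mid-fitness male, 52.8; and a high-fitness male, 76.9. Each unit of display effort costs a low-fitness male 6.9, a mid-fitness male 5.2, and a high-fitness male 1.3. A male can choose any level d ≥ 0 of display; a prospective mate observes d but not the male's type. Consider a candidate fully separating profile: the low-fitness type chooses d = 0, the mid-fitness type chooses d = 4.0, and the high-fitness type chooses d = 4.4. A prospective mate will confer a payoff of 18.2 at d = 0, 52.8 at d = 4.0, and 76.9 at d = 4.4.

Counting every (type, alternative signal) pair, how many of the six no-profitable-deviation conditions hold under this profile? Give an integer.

Low-fitness (own payoff 18.2): to d=4.0 gives 52.8 − 6.9×4.0 = 25.2 → profitable ✗; to d=4.4 gives 76.9 − 6.9×4.4 = 46.54 → profitable ✗.
High-fitness (own payoff 76.9 − 1.3×4.4 = 71.18): to d=0 gives 18.2 → no gain ✓; to d=4.0 gives 52.8 − 1.3×4.0 = 47.6 → no gain ✓.
Mid-fitness (own payoff 52.8 − 5.2×4.0 = 32): to d=0 gives 18.2 → no gain ✓; to d=4.4 gives 76.9 − 5.2×4.4 = 54.02 → profitable ✗.
3 of the 6 constraints hold; not an equilibrium.

3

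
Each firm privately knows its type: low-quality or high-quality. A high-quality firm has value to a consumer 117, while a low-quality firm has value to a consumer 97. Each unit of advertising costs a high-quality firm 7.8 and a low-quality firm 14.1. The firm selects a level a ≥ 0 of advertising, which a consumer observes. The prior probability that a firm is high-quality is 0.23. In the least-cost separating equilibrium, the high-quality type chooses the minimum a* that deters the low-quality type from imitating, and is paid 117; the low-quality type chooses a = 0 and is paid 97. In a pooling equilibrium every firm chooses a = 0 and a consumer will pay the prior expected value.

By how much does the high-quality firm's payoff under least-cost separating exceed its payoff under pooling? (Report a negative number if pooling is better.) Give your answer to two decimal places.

Least-cost separating signal: a* solves 97 = 117 − 14.1·a*, so a* = (117 − 97)/14.1 ≈ 1.4184.
High-quality type's separating payoff: 117 − 7.8 × a* = 117 − 7.8 × (117 − 97)/14.1 = 117 − 156/14.1 ≈ 105.9362.
Pooling payoff: 0.23 × 117 + 0.77 × 97 = 101.6.
Difference: 105.9362 − 101.6 = 4.3362, i.e. 4.34 to two decimal places.
The high-quality type prefers to separate.

4.34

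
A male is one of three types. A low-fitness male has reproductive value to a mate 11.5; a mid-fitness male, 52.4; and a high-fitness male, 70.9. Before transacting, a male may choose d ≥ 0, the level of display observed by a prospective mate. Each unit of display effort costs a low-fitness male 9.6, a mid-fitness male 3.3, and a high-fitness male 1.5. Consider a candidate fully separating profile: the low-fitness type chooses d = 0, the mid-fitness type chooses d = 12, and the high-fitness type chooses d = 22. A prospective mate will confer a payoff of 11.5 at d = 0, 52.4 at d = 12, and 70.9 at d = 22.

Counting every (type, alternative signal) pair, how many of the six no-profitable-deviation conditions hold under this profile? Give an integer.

6

Mid-fitness (own payoff 52.4 − 3.3×12 = 12.8): to d=0 gives 11.5 → no gain ✓; to d=22 gives 70.9 − 3.3×22 = -1.7 → no gain ✓.
Low-fitness (own payoff 11.5): to d=12 gives 52.4 − 9.6×12 = -62.8 → no gain ✓; to d=22 gives 70.9 − 9.6×22 = -140.3 → no gain ✓.
High-fitness (own payoff 70.9 − 1.5×22 = 37.9): to d=0 gives 11.5 → no gain ✓; to d=12 gives 52.4 − 1.5×12 = 34.4 → no gain ✓.
6 of the 6 constraints hold; this profile is a separating equilibrium.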